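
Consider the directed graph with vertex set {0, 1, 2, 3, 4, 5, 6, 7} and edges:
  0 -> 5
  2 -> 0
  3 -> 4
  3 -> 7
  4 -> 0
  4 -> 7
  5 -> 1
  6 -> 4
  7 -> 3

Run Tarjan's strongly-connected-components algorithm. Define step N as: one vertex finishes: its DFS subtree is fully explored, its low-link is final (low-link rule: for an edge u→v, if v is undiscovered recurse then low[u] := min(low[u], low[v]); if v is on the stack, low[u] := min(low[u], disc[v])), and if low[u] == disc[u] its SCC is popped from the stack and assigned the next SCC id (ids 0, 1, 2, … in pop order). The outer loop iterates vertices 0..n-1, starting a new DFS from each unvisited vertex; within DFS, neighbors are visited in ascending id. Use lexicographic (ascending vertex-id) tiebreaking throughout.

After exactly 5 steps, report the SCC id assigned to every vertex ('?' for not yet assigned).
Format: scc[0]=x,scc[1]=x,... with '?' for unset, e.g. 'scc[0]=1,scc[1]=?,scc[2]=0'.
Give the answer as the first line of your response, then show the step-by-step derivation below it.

scc[0]=2,scc[1]=0,scc[2]=3,scc[3]=?,scc[4]=?,scc[5]=1,scc[6]=?,scc[7]=?

step 1: low=(low[0]=0,low[1]=2,low[2]=?,low[3]=?,low[4]=?,low[5]=1,low[6]=?,low[7]=?); scc=(scc[0]=?,scc[1]=0,scc[2]=?,scc[3]=?,scc[4]=?,scc[5]=?,scc[6]=?,scc[7]=?)
step 2: low=(low[0]=0,low[1]=2,low[2]=?,low[3]=?,low[4]=?,low[5]=1,low[6]=?,low[7]=?); scc=(scc[0]=?,scc[1]=0,scc[2]=?,scc[3]=?,scc[4]=?,scc[5]=1,scc[6]=?,scc[7]=?)
step 3: low=(low[0]=0,low[1]=2,low[2]=?,low[3]=?,low[4]=?,low[5]=1,low[6]=?,low[7]=?); scc=(scc[0]=2,scc[1]=0,scc[2]=?,scc[3]=?,scc[4]=?,scc[5]=1,scc[6]=?,scc[7]=?)
step 4: low=(low[0]=0,low[1]=2,low[2]=3,low[3]=?,low[4]=?,low[5]=1,low[6]=?,low[7]=?); scc=(scc[0]=2,scc[1]=0,scc[2]=3,scc[3]=?,scc[4]=?,scc[5]=1,scc[6]=?,scc[7]=?)
step 5: low=(low[0]=0,low[1]=2,low[2]=3,low[3]=4,low[4]=5,low[5]=1,low[6]=?,low[7]=4); scc=(scc[0]=2,scc[1]=0,scc[2]=3,scc[3]=?,scc[4]=?,scc[5]=1,scc[6]=?,scc[7]=?)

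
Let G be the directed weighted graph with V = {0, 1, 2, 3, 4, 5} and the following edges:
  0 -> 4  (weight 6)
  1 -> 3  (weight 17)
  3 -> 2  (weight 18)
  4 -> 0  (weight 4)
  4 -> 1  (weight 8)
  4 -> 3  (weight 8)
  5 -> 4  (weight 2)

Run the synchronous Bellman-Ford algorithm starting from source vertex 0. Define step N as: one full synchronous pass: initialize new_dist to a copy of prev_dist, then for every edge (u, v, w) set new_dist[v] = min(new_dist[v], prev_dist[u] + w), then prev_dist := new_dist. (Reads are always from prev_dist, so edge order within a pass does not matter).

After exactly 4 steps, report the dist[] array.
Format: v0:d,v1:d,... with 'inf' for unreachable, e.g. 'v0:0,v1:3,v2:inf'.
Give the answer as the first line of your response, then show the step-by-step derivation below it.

v0:0,v1:14,v2:32,v3:14,v4:6,v5:inf

step 1: dist = v0:0,v1:inf,v2:inf,v3:inf,v4:6,v5:inf
step 2: dist = v0:0,v1:14,v2:inf,v3:14,v4:6,v5:inf
step 3: dist = v0:0,v1:14,v2:32,v3:14,v4:6,v5:inf
step 4: dist = v0:0,v1:14,v2:32,v3:14,v4:6,v5:inf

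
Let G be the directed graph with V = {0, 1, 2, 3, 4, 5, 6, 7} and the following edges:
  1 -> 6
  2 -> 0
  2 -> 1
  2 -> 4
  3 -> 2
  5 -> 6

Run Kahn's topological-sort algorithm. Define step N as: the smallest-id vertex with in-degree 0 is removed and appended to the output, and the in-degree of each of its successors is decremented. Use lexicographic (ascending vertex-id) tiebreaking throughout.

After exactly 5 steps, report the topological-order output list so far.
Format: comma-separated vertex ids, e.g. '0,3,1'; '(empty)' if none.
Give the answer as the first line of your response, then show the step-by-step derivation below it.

3,2,0,1,4

step 1: output 3; order=[3]; indeg=(1,1,0,0,1,0,2,0)
step 2: output 2; order=[3,2]; indeg=(0,0,0,0,0,0,2,0)
step 3: output 0; order=[3,2,0]; indeg=(0,0,0,0,0,0,2,0)
step 4: output 1; order=[3,2,0,1]; indeg=(0,0,0,0,0,0,1,0)
step 5: output 4; order=[3,2,0,1,4]; indeg=(0,0,0,0,0,0,1,0)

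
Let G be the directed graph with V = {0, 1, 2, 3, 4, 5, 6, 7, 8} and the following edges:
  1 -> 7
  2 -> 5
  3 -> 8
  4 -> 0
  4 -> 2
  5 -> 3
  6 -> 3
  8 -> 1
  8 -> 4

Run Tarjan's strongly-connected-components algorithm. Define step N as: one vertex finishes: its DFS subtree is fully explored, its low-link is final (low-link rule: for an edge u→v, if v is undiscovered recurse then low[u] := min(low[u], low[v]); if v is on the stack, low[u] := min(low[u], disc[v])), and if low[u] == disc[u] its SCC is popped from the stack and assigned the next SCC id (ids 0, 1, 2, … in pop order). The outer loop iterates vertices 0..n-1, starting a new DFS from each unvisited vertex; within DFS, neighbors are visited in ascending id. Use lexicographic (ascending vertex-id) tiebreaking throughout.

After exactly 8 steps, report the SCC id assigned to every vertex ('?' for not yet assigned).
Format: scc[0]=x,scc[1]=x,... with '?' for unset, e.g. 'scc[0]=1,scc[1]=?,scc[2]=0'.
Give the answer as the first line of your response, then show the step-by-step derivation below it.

scc[0]=0,scc[1]=2,scc[2]=3,scc[3]=3,scc[4]=3,scc[5]=3,scc[6]=?,scc[7]=1,scc[8]=3

step 1: low=(low[0]=0,low[1]=?,low[2]=?,low[3]=?,low[4]=?,low[5]=?,low[6]=?,low[7]=?,low[8]=?); scc=(scc[0]=0,scc[1]=?,scc[2]=?,scc[3]=?,scc[4]=?,scc[5]=?,scc[6]=?,scc[7]=?,scc[8]=?)
step 2: low=(low[0]=0,low[1]=1,low[2]=?,low[3]=?,low[4]=?,low[5]=?,low[6]=?,low[7]=2,low[8]=?); scc=(scc[0]=0,scc[1]=?,scc[2]=?,scc[3]=?,scc[4]=?,scc[5]=?,scc[6]=?,scc[7]=1,scc[8]=?)
step 3: low=(low[0]=0,low[1]=1,low[2]=?,low[3]=?,low[4]=?,low[5]=?,low[6]=?,low[7]=2,low[8]=?); scc=(scc[0]=0,scc[1]=2,scc[2]=?,scc[3]=?,scc[4]=?,scc[5]=?,scc[6]=?,scc[7]=1,scc[8]=?)
step 4: low=(low[0]=0,low[1]=1,low[2]=3,low[3]=5,low[4]=3,low[5]=4,low[6]=?,low[7]=2,low[8]=6); scc=(scc[0]=0,scc[1]=2,scc[2]=?,scc[3]=?,scc[4]=?,scc[5]=?,scc[6]=?,scc[7]=1,scc[8]=?)
step 5: low=(low[0]=0,low[1]=1,low[2]=3,low[3]=5,low[4]=3,low[5]=4,low[6]=?,low[7]=2,low[8]=3); scc=(scc[0]=0,scc[1]=2,scc[2]=?,scc[3]=?,scc[4]=?,scc[5]=?,scc[6]=?,scc[7]=1,scc[8]=?)
step 6: low=(low[0]=0,low[1]=1,low[2]=3,low[3]=3,low[4]=3,low[5]=4,low[6]=?,low[7]=2,low[8]=3); scc=(scc[0]=0,scc[1]=2,scc[2]=?,scc[3]=?,scc[4]=?,scc[5]=?,scc[6]=?,scc[7]=1,scc[8]=?)
step 7: low=(low[0]=0,low[1]=1,low[2]=3,low[3]=3,low[4]=3,low[5]=3,low[6]=?,low[7]=2,low[8]=3); scc=(scc[0]=0,scc[1]=2,scc[2]=?,scc[3]=?,scc[4]=?,scc[5]=?,scc[6]=?,scc[7]=1,scc[8]=?)
step 8: low=(low[0]=0,low[1]=1,low[2]=3,low[3]=3,low[4]=3,low[5]=3,low[6]=?,low[7]=2,low[8]=3); scc=(scc[0]=0,scc[1]=2,scc[2]=3,scc[3]=3,scc[4]=3,scc[5]=3,scc[6]=?,scc[7]=1,scc[8]=3)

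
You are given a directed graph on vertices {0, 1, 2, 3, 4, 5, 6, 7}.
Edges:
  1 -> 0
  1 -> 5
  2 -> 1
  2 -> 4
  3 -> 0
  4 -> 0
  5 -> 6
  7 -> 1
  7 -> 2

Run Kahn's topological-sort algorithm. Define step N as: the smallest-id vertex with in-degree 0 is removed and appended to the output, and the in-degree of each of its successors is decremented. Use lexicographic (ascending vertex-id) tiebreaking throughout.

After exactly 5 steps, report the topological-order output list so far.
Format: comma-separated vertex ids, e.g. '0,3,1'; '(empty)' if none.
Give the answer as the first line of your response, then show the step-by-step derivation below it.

3,7,2,1,4

step 1: output 3; order=[3]; indeg=(2,2,1,0,1,1,1,0)
step 2: output 7; order=[3,7]; indeg=(2,1,0,0,1,1,1,0)
step 3: output 2; order=[3,7,2]; indeg=(2,0,0,0,0,1,1,0)
step 4: output 1; order=[3,7,2,1]; indeg=(1,0,0,0,0,0,1,0)
step 5: output 4; order=[3,7,2,1,4]; indeg=(0,0,0,0,0,0,1,0)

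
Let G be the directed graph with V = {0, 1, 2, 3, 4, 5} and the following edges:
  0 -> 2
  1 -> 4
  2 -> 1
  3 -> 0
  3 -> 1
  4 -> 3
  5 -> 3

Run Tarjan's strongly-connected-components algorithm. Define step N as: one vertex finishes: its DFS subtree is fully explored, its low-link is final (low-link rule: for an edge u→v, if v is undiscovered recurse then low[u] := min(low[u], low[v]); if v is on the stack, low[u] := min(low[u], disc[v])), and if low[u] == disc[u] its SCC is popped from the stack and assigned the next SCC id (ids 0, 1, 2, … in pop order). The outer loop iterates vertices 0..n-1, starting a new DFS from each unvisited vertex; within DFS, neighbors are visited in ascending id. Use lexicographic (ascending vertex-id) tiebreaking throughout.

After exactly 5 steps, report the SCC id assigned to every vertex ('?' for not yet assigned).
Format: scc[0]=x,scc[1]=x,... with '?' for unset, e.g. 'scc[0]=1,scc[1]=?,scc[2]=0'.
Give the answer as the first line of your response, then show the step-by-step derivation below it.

scc[0]=0,scc[1]=0,scc[2]=0,scc[3]=0,scc[4]=0,scc[5]=?

step 1: low=(low[0]=0,low[1]=2,low[2]=1,low[3]=0,low[4]=3,low[5]=?); scc=(scc[0]=?,scc[1]=?,scc[2]=?,scc[3]=?,scc[4]=?,scc[5]=?)
step 2: low=(low[0]=0,low[1]=2,low[2]=1,low[3]=0,low[4]=0,low[5]=?); scc=(scc[0]=?,scc[1]=?,scc[2]=?,scc[3]=?,scc[4]=?,scc[5]=?)
step 3: low=(low[0]=0,low[1]=0,low[2]=1,low[3]=0,low[4]=0,low[5]=?); scc=(scc[0]=?,scc[1]=?,scc[2]=?,scc[3]=?,scc[4]=?,scc[5]=?)
step 4: low=(low[0]=0,low[1]=0,low[2]=0,low[3]=0,low[4]=0,low[5]=?); scc=(scc[0]=?,scc[1]=?,scc[2]=?,scc[3]=?,scc[4]=?,scc[5]=?)
step 5: low=(low[0]=0,low[1]=0,low[2]=0,low[3]=0,low[4]=0,low[5]=?); scc=(scc[0]=0,scc[1]=0,scc[2]=0,scc[3]=0,scc[4]=0,scc[5]=?)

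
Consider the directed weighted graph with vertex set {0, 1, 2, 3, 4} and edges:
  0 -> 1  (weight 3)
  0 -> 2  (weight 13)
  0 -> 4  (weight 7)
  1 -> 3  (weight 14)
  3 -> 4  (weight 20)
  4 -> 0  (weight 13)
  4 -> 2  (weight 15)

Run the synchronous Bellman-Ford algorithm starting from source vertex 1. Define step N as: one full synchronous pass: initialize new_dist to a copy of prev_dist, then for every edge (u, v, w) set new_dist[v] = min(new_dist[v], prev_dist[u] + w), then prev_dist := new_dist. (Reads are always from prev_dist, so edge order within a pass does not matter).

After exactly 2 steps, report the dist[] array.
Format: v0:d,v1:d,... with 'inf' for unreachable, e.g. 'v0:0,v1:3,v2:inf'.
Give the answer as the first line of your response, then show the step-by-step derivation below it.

v0:inf,v1:0,v2:inf,v3:14,v4:34

step 1: dist = v0:inf,v1:0,v2:inf,v3:14,v4:inf
step 2: dist = v0:inf,v1:0,v2:inf,v3:14,v4:34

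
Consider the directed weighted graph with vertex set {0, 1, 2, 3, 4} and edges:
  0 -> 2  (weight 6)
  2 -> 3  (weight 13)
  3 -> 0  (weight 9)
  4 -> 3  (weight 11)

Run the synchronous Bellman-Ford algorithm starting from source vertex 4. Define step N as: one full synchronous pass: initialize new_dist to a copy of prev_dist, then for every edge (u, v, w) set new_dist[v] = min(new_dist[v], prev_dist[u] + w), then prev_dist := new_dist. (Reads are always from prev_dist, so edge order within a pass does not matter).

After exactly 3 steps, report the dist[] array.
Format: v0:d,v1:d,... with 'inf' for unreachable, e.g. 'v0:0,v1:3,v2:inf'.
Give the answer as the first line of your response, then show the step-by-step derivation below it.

v0:20,v1:inf,v2:26,v3:11,v4:0

step 1: dist = v0:inf,v1:inf,v2:inf,v3:11,v4:0
step 2: dist = v0:20,v1:inf,v2:inf,v3:11,v4:0
step 3: dist = v0:20,v1:inf,v2:26,v3:11,v4:0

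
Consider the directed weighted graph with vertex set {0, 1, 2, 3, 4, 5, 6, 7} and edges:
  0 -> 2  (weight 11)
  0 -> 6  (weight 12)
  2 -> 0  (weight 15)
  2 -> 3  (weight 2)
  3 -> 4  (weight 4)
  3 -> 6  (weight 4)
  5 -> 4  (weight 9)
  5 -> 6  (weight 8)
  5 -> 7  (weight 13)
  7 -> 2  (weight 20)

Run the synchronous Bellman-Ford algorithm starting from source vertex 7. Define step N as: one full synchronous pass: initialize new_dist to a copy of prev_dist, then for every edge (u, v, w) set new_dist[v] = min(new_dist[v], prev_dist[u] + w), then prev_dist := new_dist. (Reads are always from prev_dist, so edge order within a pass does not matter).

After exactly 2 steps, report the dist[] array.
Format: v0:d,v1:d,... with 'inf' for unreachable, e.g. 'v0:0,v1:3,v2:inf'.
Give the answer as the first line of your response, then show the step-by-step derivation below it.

v0:35,v1:inf,v2:20,v3:22,v4:inf,v5:inf,v6:inf,v7:0

step 1: dist = v0:inf,v1:inf,v2:20,v3:inf,v4:inf,v5:inf,v6:inf,v7:0
step 2: dist = v0:35,v1:inf,v2:20,v3:22,v4:inf,v5:inf,v6:inf,v7:0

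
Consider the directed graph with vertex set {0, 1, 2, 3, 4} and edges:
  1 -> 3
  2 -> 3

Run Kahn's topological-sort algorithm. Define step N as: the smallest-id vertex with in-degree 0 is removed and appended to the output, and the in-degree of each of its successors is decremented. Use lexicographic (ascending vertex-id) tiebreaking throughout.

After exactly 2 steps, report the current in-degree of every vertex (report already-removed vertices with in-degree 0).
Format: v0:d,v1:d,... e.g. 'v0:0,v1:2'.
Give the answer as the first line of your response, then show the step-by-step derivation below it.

v0:0,v1:0,v2:0,v3:1,v4:0

step 1: output 0; order=[0]; indeg=(0,0,0,2,0)
step 2: output 1; order=[0,1]; indeg=(0,0,0,1,0)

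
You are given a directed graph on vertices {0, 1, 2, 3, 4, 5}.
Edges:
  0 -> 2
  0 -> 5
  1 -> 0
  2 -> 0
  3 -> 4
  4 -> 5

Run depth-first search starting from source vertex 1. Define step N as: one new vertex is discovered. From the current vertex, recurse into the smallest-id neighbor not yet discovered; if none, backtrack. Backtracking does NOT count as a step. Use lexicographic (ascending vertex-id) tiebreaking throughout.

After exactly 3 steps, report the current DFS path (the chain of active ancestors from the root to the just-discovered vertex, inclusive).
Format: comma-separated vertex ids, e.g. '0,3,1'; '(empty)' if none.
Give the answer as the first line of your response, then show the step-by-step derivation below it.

1,0,2

step 1: discover 1; path=1; order=1
step 2: discover 0; path=1>0; order=1,0
step 3: discover 2; path=1>0>2; order=1,0,2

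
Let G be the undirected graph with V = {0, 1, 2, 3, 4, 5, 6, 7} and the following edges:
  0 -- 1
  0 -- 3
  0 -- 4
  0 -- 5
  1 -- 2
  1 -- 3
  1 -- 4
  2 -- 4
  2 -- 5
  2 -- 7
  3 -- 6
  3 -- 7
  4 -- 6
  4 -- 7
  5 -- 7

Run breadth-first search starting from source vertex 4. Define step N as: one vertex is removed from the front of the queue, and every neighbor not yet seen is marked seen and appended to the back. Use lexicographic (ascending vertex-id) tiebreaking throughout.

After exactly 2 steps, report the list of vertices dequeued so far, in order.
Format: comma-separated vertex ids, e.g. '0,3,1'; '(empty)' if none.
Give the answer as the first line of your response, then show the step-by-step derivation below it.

4,0

step 1: dequeue 4; queue=[0,1,2,6,7]; order=4
step 2: dequeue 0; queue=[1,2,6,7,3,5]; order=4,0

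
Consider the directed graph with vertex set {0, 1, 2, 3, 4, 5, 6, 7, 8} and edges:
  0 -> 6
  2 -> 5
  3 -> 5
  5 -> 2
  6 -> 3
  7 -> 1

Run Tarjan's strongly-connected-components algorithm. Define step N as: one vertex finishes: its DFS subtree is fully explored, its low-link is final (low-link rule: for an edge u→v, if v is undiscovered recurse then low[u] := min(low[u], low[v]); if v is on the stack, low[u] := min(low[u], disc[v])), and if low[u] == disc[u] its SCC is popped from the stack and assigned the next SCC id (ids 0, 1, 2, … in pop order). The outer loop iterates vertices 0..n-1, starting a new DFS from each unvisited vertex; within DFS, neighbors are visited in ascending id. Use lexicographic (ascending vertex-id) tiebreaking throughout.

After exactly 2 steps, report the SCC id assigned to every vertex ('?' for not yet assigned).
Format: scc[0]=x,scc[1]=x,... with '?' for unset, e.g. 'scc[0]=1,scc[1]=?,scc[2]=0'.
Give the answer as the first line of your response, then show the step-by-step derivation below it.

scc[0]=?,scc[1]=?,scc[2]=0,scc[3]=?,scc[4]=?,scc[5]=0,scc[6]=?,scc[7]=?,scc[8]=?

step 1: low=(low[0]=0,low[1]=?,low[2]=3,low[3]=2,low[4]=?,low[5]=3,low[6]=1,low[7]=?,low[8]=?); scc=(scc[0]=?,scc[1]=?,scc[2]=?,scc[3]=?,scc[4]=?,scc[5]=?,scc[6]=?,scc[7]=?,scc[8]=?)
step 2: low=(low[0]=0,low[1]=?,low[2]=3,low[3]=2,low[4]=?,low[5]=3,low[6]=1,low[7]=?,low[8]=?); scc=(scc[0]=?,scc[1]=?,scc[2]=0,scc[3]=?,scc[4]=?,scc[5]=0,scc[6]=?,scc[7]=?,scc[8]=?)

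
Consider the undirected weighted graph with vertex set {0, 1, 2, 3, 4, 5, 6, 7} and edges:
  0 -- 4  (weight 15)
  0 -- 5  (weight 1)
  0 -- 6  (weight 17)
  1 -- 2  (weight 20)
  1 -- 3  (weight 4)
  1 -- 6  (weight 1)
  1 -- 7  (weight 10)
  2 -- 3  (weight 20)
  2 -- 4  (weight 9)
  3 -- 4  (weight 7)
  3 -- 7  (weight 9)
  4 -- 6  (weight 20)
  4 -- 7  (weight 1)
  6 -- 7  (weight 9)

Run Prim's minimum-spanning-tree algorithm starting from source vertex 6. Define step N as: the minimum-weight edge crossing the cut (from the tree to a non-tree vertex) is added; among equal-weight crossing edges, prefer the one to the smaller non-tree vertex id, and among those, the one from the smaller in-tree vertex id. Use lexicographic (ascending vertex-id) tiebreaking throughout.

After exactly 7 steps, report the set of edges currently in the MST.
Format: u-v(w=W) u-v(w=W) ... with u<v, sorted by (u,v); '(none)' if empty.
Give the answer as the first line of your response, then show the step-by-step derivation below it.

0-4(w=15) 0-5(w=1) 1-3(w=4) 1-6(w=1) 2-4(w=9) 3-4(w=7) 4-7(w=1)

step 1: add edge 1-6 (w=1); MST = {1-6(w=1)}
step 2: add edge 1-3 (w=4); MST = {1-3(w=4) 1-6(w=1)}
step 3: add edge 3-4 (w=7); MST = {1-3(w=4) 1-6(w=1) 3-4(w=7)}
step 4: add edge 4-7 (w=1); MST = {1-3(w=4) 1-6(w=1) 3-4(w=7) 4-7(w=1)}
step 5: add edge 2-4 (w=9); MST = {1-3(w=4) 1-6(w=1) 2-4(w=9) 3-4(w=7) 4-7(w=1)}
step 6: add edge 0-4 (w=15); MST = {0-4(w=15) 1-3(w=4) 1-6(w=1) 2-4(w=9) 3-4(w=7) 4-7(w=1)}
step 7: add edge 0-5 (w=1); MST = {0-4(w=15) 0-5(w=1) 1-3(w=4) 1-6(w=1) 2-4(w=9) 3-4(w=7) 4-7(w=1)}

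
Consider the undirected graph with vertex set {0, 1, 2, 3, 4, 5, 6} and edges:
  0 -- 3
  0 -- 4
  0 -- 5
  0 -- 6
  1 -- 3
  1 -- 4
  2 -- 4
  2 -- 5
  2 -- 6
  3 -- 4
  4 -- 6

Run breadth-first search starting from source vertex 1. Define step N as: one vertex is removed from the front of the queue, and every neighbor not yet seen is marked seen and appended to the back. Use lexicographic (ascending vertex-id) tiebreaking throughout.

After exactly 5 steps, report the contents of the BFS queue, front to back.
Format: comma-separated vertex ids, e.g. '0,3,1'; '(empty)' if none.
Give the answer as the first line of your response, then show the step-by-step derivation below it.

6,5

step 1: dequeue 1; queue=[3,4]; order=1
step 2: dequeue 3; queue=[4,0]; order=1,3
step 3: dequeue 4; queue=[0,2,6]; order=1,3,4
step 4: dequeue 0; queue=[2,6,5]; order=1,3,4,0
step 5: dequeue 2; queue=[6,5]; order=1,3,4,0,2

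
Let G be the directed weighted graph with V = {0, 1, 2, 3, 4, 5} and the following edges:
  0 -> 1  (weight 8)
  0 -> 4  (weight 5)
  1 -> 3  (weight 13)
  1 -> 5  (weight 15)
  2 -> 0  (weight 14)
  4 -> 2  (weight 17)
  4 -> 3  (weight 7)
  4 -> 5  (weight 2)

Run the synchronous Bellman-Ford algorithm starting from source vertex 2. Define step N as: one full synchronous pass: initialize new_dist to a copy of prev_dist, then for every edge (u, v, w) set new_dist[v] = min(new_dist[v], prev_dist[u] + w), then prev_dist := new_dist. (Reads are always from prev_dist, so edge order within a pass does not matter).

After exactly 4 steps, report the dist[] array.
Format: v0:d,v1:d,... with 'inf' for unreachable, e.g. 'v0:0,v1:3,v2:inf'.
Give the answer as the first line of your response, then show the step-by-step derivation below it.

v0:14,v1:22,v2:0,v3:26,v4:19,v5:21

step 1: dist = v0:14,v1:inf,v2:0,v3:inf,v4:inf,v5:inf
step 2: dist = v0:14,v1:22,v2:0,v3:inf,v4:19,v5:inf
step 3: dist = v0:14,v1:22,v2:0,v3:26,v4:19,v5:21
step 4: dist = v0:14,v1:22,v2:0,v3:26,v4:19,v5:21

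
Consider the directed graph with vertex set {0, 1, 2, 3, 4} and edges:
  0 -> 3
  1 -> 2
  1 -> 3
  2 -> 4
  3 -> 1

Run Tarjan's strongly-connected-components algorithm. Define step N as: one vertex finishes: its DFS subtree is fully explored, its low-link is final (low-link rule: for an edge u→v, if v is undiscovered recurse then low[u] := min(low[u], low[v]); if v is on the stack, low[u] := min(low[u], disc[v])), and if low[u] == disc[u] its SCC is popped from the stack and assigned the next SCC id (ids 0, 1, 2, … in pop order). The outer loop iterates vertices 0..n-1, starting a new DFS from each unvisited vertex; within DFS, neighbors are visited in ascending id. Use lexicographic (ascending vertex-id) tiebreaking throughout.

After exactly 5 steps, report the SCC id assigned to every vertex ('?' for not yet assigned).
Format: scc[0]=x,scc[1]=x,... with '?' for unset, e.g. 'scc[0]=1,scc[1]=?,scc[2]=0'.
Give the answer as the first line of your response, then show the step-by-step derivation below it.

scc[0]=3,scc[1]=2,scc[2]=1,scc[3]=2,scc[4]=0

step 1: low=(low[0]=0,low[1]=2,low[2]=3,low[3]=1,low[4]=4); scc=(scc[0]=?,scc[1]=?,scc[2]=?,scc[3]=?,scc[4]=0)
step 2: low=(low[0]=0,low[1]=2,low[2]=3,low[3]=1,low[4]=4); scc=(scc[0]=?,scc[1]=?,scc[2]=1,scc[3]=?,scc[4]=0)
step 3: low=(low[0]=0,low[1]=1,low[2]=3,low[3]=1,low[4]=4); scc=(scc[0]=?,scc[1]=?,scc[2]=1,scc[3]=?,scc[4]=0)
step 4: low=(low[0]=0,low[1]=1,low[2]=3,low[3]=1,low[4]=4); scc=(scc[0]=?,scc[1]=2,scc[2]=1,scc[3]=2,scc[4]=0)
step 5: low=(low[0]=0,low[1]=1,low[2]=3,low[3]=1,low[4]=4); scc=(scc[0]=3,scc[1]=2,scc[2]=1,scc[3]=2,scc[4]=0)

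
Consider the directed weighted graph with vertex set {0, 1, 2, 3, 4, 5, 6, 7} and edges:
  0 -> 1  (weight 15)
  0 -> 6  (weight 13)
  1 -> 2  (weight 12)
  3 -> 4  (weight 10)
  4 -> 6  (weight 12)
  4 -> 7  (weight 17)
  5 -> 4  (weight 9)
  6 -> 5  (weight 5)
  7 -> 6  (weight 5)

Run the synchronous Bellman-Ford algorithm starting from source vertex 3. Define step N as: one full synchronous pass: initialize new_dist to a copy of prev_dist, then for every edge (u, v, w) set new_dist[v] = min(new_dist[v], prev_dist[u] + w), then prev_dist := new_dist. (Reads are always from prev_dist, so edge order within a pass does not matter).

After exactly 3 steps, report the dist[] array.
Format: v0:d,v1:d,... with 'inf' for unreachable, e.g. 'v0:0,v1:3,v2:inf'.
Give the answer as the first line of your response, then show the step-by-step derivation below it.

v0:inf,v1:inf,v2:inf,v3:0,v4:10,v5:27,v6:22,v7:27

step 1: dist = v0:inf,v1:inf,v2:inf,v3:0,v4:10,v5:inf,v6:inf,v7:inf
step 2: dist = v0:inf,v1:inf,v2:inf,v3:0,v4:10,v5:inf,v6:22,v7:27
step 3: dist = v0:inf,v1:inf,v2:inf,v3:0,v4:10,v5:27,v6:22,v7:27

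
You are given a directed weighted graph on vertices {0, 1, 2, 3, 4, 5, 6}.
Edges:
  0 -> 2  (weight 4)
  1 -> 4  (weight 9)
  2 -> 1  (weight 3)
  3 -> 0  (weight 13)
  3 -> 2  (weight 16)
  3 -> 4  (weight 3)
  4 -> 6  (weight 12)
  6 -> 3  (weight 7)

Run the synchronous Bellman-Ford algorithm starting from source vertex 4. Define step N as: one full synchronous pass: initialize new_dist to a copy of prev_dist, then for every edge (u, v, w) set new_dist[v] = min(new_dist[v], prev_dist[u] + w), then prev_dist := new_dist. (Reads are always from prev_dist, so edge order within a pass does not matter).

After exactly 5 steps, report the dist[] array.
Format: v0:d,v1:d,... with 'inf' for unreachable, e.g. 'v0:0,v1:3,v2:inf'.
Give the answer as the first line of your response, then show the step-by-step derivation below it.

v0:32,v1:38,v2:35,v3:19,v4:0,v5:inf,v6:12

step 1: dist = v0:inf,v1:inf,v2:inf,v3:inf,v4:0,v5:inf,v6:12
step 2: dist = v0:inf,v1:inf,v2:inf,v3:19,v4:0,v5:inf,v6:12
step 3: dist = v0:32,v1:inf,v2:35,v3:19,v4:0,v5:inf,v6:12
step 4: dist = v0:32,v1:38,v2:35,v3:19,v4:0,v5:inf,v6:12
step 5: dist = v0:32,v1:38,v2:35,v3:19,v4:0,v5:inf,v6:12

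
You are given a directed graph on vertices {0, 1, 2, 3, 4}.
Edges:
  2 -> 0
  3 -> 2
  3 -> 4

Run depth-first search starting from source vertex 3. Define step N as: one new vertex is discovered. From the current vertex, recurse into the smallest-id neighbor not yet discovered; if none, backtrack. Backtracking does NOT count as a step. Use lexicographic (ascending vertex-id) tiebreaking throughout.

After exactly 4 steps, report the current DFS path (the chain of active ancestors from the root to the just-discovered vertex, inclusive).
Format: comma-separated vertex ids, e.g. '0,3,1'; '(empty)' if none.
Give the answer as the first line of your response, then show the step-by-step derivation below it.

3,4

step 1: discover 3; path=3; order=3
step 2: discover 2; path=3>2; order=3,2
step 3: discover 0; path=3>2>0; order=3,2,0
step 4: discover 4; path=3>4; order=3,2,0,4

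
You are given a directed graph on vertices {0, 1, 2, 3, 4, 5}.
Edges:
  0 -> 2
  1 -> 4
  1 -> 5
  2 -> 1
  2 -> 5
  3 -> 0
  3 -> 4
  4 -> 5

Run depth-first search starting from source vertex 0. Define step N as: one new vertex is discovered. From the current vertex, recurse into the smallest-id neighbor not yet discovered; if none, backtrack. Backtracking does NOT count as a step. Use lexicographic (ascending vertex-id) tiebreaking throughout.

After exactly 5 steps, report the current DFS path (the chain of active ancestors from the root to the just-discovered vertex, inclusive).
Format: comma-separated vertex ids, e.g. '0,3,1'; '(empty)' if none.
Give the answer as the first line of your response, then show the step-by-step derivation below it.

0,2,1,4,5

step 1: discover 0; path=0; order=0
step 2: discover 2; path=0>2; order=0,2
step 3: discover 1; path=0>2>1; order=0,2,1
step 4: discover 4; path=0>2>1>4; order=0,2,1,4
step 5: discover 5; path=0>2>1>4>5; order=0,2,1,4,5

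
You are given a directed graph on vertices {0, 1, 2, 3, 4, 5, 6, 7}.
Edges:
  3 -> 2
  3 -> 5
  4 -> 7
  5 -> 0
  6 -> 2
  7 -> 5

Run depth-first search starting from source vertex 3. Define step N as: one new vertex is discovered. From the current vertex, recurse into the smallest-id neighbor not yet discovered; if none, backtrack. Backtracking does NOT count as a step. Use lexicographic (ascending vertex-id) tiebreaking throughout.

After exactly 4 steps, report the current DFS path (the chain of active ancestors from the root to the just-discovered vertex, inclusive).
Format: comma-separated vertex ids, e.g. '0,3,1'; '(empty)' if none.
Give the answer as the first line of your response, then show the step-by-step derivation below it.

3,5,0

step 1: discover 3; path=3; order=3
step 2: discover 2; path=3>2; order=3,2
step 3: discover 5; path=3>5; order=3,2,5
step 4: discover 0; path=3>5>0; order=3,2,5,0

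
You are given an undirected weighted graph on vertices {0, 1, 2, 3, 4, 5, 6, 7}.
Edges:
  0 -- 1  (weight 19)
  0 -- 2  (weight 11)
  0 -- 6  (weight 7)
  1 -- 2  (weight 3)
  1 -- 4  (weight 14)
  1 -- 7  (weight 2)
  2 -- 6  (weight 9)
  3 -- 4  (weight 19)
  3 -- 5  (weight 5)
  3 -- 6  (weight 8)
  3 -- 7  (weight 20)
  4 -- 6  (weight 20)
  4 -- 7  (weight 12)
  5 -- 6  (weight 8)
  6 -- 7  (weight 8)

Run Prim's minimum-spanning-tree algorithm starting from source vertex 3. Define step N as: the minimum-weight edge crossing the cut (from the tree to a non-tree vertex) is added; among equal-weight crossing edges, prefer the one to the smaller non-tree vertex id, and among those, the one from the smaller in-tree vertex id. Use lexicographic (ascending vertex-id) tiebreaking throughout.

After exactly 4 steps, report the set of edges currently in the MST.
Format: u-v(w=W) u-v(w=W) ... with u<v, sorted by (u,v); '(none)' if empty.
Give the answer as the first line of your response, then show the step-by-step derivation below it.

0-6(w=7) 3-5(w=5) 3-6(w=8) 6-7(w=8)

step 1: add edge 3-5 (w=5); MST = {3-5(w=5)}
step 2: add edge 3-6 (w=8); MST = {3-5(w=5) 3-6(w=8)}
step 3: add edge 0-6 (w=7); MST = {0-6(w=7) 3-5(w=5) 3-6(w=8)}
step 4: add edge 6-7 (w=8); MST = {0-6(w=7) 3-5(w=5) 3-6(w=8) 6-7(w=8)}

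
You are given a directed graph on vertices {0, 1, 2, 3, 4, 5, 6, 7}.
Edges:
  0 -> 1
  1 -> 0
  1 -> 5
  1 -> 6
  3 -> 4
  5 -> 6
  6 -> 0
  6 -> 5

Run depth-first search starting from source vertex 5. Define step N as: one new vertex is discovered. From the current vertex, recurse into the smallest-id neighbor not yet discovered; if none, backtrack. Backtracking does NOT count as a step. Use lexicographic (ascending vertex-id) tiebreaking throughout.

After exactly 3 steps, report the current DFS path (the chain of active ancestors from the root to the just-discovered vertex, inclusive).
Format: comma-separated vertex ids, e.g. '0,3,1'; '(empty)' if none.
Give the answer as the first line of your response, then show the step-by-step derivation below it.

5,6,0

step 1: discover 5; path=5; order=5
step 2: discover 6; path=5>6; order=5,6
step 3: discover 0; path=5>6>0; order=5,6,0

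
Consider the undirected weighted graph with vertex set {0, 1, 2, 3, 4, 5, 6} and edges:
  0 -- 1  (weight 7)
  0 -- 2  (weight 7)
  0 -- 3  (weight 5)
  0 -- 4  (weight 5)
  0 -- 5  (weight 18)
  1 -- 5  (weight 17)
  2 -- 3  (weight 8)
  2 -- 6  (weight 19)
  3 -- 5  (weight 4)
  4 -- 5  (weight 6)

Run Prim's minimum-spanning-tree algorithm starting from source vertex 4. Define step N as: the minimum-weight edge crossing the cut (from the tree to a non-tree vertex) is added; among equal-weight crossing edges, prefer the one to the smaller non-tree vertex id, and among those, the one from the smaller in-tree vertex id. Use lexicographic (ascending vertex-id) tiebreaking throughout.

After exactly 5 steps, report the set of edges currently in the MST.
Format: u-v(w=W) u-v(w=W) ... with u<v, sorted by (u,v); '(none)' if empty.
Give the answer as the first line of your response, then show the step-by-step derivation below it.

0-1(w=7) 0-2(w=7) 0-3(w=5) 0-4(w=5) 3-5(w=4)

step 1: add edge 0-4 (w=5); MST = {0-4(w=5)}
step 2: add edge 0-3 (w=5); MST = {0-3(w=5) 0-4(w=5)}
step 3: add edge 3-5 (w=4); MST = {0-3(w=5) 0-4(w=5) 3-5(w=4)}
step 4: add edge 0-1 (w=7); MST = {0-1(w=7) 0-3(w=5) 0-4(w=5) 3-5(w=4)}
step 5: add edge 0-2 (w=7); MST = {0-1(w=7) 0-2(w=7) 0-3(w=5) 0-4(w=5) 3-5(w=4)}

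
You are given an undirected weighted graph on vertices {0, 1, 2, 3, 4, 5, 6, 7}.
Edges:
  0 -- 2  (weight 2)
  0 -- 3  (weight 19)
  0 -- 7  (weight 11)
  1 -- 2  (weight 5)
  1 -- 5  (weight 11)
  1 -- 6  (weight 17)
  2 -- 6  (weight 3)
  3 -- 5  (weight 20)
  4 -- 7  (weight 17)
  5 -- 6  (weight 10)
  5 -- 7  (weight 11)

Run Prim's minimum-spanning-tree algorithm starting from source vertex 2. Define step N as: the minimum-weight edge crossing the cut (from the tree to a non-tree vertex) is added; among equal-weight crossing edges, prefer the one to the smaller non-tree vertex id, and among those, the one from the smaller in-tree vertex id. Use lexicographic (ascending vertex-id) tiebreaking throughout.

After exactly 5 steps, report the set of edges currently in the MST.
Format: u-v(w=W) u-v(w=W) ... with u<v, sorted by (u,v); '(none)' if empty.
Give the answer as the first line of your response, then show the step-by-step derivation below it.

0-2(w=2) 0-7(w=11) 1-2(w=5) 2-6(w=3) 5-6(w=10)

step 1: add edge 0-2 (w=2); MST = {0-2(w=2)}
step 2: add edge 2-6 (w=3); MST = {0-2(w=2) 2-6(w=3)}
step 3: add edge 1-2 (w=5); MST = {0-2(w=2) 1-2(w=5) 2-6(w=3)}
step 4: add edge 5-6 (w=10); MST = {0-2(w=2) 1-2(w=5) 2-6(w=3) 5-6(w=10)}
step 5: add edge 0-7 (w=11); MST = {0-2(w=2) 0-7(w=11) 1-2(w=5) 2-6(w=3) 5-6(w=10)}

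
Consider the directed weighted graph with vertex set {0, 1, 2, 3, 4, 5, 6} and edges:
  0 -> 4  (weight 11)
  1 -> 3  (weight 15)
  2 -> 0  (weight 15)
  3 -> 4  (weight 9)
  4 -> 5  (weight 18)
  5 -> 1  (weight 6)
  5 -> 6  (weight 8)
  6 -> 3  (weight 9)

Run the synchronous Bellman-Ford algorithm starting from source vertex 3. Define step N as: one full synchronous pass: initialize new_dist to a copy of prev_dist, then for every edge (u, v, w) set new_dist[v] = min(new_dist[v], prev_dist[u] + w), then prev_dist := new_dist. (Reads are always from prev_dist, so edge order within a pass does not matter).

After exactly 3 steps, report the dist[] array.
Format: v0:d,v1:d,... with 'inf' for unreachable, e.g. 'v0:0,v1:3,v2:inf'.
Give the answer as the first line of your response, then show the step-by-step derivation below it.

v0:inf,v1:33,v2:inf,v3:0,v4:9,v5:27,v6:35

step 1: dist = v0:inf,v1:inf,v2:inf,v3:0,v4:9,v5:inf,v6:inf
step 2: dist = v0:inf,v1:inf,v2:inf,v3:0,v4:9,v5:27,v6:inf
step 3: dist = v0:inf,v1:33,v2:inf,v3:0,v4:9,v5:27,v6:35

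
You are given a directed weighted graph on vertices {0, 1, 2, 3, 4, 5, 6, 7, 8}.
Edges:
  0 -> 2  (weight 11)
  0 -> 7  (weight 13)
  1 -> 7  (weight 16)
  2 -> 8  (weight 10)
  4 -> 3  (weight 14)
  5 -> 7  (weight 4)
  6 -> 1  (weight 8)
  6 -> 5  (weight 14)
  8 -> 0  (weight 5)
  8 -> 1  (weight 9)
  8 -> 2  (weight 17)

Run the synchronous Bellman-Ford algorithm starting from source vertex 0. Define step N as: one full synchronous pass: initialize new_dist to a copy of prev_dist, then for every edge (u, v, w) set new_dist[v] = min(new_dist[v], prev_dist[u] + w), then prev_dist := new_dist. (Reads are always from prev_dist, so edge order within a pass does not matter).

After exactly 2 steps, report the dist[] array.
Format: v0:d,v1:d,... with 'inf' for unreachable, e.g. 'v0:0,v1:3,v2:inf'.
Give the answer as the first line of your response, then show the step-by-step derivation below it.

v0:0,v1:inf,v2:11,v3:inf,v4:inf,v5:inf,v6:inf,v7:13,v8:21

step 1: dist = v0:0,v1:inf,v2:11,v3:inf,v4:inf,v5:inf,v6:inf,v7:13,v8:inf
step 2: dist = v0:0,v1:inf,v2:11,v3:inf,v4:inf,v5:inf,v6:inf,v7:13,v8:21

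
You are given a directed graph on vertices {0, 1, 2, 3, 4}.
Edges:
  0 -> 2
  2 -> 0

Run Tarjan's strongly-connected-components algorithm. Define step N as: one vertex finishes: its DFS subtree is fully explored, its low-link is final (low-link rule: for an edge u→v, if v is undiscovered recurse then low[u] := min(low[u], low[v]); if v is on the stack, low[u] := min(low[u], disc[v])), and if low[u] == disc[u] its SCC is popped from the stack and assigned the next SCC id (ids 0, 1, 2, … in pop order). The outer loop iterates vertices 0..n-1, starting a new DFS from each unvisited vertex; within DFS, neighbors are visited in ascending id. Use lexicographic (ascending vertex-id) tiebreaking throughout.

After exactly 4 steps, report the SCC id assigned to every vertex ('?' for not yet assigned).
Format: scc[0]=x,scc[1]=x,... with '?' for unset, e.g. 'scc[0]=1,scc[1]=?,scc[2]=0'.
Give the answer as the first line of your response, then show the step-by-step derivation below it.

scc[0]=0,scc[1]=1,scc[2]=0,scc[3]=2,scc[4]=?

step 1: low=(low[0]=0,low[1]=?,low[2]=0,low[3]=?,low[4]=?); scc=(scc[0]=?,scc[1]=?,scc[2]=?,scc[3]=?,scc[4]=?)
step 2: low=(low[0]=0,low[1]=?,low[2]=0,low[3]=?,low[4]=?); scc=(scc[0]=0,scc[1]=?,scc[2]=0,scc[3]=?,scc[4]=?)
step 3: low=(low[0]=0,low[1]=2,low[2]=0,low[3]=?,low[4]=?); scc=(scc[0]=0,scc[1]=1,scc[2]=0,scc[3]=?,scc[4]=?)
step 4: low=(low[0]=0,low[1]=2,low[2]=0,low[3]=3,low[4]=?); scc=(scc[0]=0,scc[1]=1,scc[2]=0,scc[3]=2,scc[4]=?)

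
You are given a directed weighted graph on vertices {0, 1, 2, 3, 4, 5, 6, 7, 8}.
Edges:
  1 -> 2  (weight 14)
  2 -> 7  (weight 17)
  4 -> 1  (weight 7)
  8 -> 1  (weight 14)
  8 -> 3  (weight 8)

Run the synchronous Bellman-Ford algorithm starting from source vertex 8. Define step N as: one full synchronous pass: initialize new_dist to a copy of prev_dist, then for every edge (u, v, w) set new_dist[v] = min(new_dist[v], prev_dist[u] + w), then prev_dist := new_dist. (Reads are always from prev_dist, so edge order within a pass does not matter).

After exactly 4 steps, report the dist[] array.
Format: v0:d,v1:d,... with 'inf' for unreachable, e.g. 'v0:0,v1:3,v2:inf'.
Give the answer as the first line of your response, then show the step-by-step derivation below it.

v0:inf,v1:14,v2:28,v3:8,v4:inf,v5:inf,v6:inf,v7:45,v8:0

step 1: dist = v0:inf,v1:14,v2:inf,v3:8,v4:inf,v5:inf,v6:inf,v7:inf,v8:0
step 2: dist = v0:inf,v1:14,v2:28,v3:8,v4:inf,v5:inf,v6:inf,v7:inf,v8:0
step 3: dist = v0:inf,v1:14,v2:28,v3:8,v4:inf,v5:inf,v6:inf,v7:45,v8:0
step 4: dist = v0:inf,v1:14,v2:28,v3:8,v4:inf,v5:inf,v6:inf,v7:45,v8:0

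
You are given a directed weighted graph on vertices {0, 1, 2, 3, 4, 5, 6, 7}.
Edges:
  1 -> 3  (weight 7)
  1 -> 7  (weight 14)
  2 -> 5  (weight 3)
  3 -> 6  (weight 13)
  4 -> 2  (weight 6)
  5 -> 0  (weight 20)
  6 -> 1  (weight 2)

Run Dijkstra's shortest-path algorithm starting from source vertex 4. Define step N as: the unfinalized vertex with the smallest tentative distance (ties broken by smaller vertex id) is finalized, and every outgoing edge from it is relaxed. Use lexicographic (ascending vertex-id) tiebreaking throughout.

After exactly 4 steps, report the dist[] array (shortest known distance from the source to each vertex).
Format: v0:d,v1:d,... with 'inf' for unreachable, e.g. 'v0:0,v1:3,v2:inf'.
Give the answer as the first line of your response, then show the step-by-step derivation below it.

v0:29,v1:inf,v2:6,v3:inf,v4:0,v5:9,v6:inf,v7:inf

step 1: dist = v0:inf,v1:inf,v2:6,v3:inf,v4:0,v5:inf,v6:inf,v7:inf
step 2: dist = v0:inf,v1:inf,v2:6,v3:inf,v4:0,v5:9,v6:inf,v7:inf
step 3: dist = v0:29,v1:inf,v2:6,v3:inf,v4:0,v5:9,v6:inf,v7:inf
step 4: dist = v0:29,v1:inf,v2:6,v3:inf,v4:0,v5:9,v6:inf,v7:inf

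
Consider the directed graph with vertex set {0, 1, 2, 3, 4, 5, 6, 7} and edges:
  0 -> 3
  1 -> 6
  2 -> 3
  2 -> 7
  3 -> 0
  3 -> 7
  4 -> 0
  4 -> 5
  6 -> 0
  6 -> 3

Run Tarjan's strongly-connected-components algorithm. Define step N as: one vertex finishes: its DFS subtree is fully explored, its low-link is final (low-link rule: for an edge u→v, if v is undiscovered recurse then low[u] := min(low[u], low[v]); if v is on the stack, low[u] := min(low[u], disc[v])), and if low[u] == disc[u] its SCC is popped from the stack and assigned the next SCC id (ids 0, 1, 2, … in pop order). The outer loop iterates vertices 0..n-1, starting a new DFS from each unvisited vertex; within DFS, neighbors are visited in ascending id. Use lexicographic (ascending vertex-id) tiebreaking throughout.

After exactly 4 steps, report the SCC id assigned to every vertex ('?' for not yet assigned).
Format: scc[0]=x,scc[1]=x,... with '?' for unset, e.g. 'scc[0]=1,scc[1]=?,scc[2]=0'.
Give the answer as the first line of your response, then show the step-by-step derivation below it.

scc[0]=1,scc[1]=?,scc[2]=?,scc[3]=1,scc[4]=?,scc[5]=?,scc[6]=2,scc[7]=0

step 1: low=(low[0]=0,low[1]=?,low[2]=?,low[3]=0,low[4]=?,low[5]=?,low[6]=?,low[7]=2); scc=(scc[0]=?,scc[1]=?,scc[2]=?,scc[3]=?,scc[4]=?,scc[5]=?,scc[6]=?,scc[7]=0)
step 2: low=(low[0]=0,low[1]=?,low[2]=?,low[3]=0,low[4]=?,low[5]=?,low[6]=?,low[7]=2); scc=(scc[0]=?,scc[1]=?,scc[2]=?,scc[3]=?,scc[4]=?,scc[5]=?,scc[6]=?,scc[7]=0)
step 3: low=(low[0]=0,low[1]=?,low[2]=?,low[3]=0,low[4]=?,low[5]=?,low[6]=?,low[7]=2); scc=(scc[0]=1,scc[1]=?,scc[2]=?,scc[3]=1,scc[4]=?,scc[5]=?,scc[6]=?,scc[7]=0)
step 4: low=(low[0]=0,low[1]=3,low[2]=?,low[3]=0,low[4]=?,low[5]=?,low[6]=4,low[7]=2); scc=(scc[0]=1,scc[1]=?,scc[2]=?,scc[3]=1,scc[4]=?,scc[5]=?,scc[6]=2,scc[7]=0)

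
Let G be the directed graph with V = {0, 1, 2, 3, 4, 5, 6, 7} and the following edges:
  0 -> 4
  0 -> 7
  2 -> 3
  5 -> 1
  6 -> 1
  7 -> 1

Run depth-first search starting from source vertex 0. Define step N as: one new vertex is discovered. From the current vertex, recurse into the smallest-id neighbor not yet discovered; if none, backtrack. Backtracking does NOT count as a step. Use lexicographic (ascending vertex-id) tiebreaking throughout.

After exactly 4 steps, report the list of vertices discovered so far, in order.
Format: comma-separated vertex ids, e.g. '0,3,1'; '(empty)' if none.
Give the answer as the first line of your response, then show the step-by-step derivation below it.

0,4,7,1

step 1: discover 0; path=0; order=0
step 2: discover 4; path=0>4; order=0,4
step 3: discover 7; path=0>7; order=0,4,7
step 4: discover 1; path=0>7>1; order=0,4,7,1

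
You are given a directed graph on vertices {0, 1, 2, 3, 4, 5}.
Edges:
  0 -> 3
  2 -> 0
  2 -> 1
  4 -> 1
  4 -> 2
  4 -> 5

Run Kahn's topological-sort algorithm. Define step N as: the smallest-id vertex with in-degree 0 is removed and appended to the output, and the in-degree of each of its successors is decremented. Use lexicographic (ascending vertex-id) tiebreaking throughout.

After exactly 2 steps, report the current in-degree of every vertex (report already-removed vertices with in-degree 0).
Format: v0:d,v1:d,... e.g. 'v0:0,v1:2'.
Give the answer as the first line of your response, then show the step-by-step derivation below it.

v0:0,v1:0,v2:0,v3:1,v4:0,v5:0

step 1: output 4; order=[4]; indeg=(1,1,0,1,0,0)
step 2: output 2; order=[4,2]; indeg=(0,0,0,1,0,0)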